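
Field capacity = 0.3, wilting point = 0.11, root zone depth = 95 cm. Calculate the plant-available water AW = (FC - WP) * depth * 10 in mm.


Step 1: Available water = (FC - WP) * depth * 10
Step 2: AW = (0.3 - 0.11) * 95 * 10
Step 3: AW = 0.19 * 95 * 10
Step 4: AW = 180.5 mm

180.5


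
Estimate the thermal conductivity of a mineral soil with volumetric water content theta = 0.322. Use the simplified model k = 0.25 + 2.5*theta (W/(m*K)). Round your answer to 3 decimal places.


Step 1: k = 0.25 + 2.5 * theta
Step 2: k = 0.25 + 2.5 * 0.322
Step 3: k = 0.25 + 0.805
Step 4: k = 1.055 W/(m*K)

1.055


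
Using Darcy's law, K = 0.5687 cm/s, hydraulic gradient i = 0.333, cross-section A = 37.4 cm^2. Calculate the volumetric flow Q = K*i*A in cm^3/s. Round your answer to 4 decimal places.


Step 1: Apply Darcy's law: Q = K * i * A
Step 2: Q = 0.5687 * 0.333 * 37.4
Step 3: Q = 7.0827 cm^3/s

7.0827


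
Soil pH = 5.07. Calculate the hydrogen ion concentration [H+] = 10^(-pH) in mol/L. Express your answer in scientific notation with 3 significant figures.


Step 1: [H+] = 10^(-pH)
Step 2: [H+] = 10^(-5.07)
Step 3: [H+] = 8.51e-06 mol/L

8.51e-06


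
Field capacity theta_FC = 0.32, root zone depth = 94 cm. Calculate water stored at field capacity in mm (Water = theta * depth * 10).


Step 1: Water (mm) = theta_FC * depth (cm) * 10
Step 2: Water = 0.32 * 94 * 10
Step 3: Water = 300.8 mm

300.8


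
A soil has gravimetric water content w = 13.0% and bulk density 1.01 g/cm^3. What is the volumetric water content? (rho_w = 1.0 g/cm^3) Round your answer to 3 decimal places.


Step 1: theta = (w / 100) * BD / rho_w
Step 2: theta = (13.0 / 100) * 1.01 / 1.0
Step 3: theta = 0.13 * 1.01
Step 4: theta = 0.131

0.131


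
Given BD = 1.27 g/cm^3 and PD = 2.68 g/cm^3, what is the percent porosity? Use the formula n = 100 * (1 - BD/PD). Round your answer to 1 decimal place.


Step 1: Formula: n = 100 * (1 - BD / PD)
Step 2: n = 100 * (1 - 1.27 / 2.68)
Step 3: n = 100 * (1 - 0.47388)
Step 4: n = 52.6%

52.6


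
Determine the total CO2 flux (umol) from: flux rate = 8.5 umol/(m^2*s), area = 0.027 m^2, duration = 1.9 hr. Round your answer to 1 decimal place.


Step 1: Convert time to seconds: 1.9 hr * 3600 = 6840.0 s
Step 2: Total = flux * area * time_s
Step 3: Total = 8.5 * 0.027 * 6840.0
Step 4: Total = 1569.8 umol

1569.8


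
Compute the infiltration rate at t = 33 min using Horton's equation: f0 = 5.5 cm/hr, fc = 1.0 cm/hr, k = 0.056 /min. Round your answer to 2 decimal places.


Step 1: f = fc + (f0 - fc) * exp(-k * t)
Step 2: exp(-0.056 * 33) = 0.157552
Step 3: f = 1.0 + (5.5 - 1.0) * 0.157552
Step 4: f = 1.0 + 4.5 * 0.157552
Step 5: f = 1.71 cm/hr

1.71


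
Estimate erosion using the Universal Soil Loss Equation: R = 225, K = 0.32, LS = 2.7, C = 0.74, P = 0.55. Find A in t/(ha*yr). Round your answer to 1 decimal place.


Step 1: A = R * K * LS * C * P
Step 2: R * K = 225 * 0.32 = 72.0
Step 3: (R*K) * LS = 72.0 * 2.7 = 194.4
Step 4: * C * P = 194.4 * 0.74 * 0.55 = 79.1
Step 5: A = 79.1 t/(ha*yr)

79.1


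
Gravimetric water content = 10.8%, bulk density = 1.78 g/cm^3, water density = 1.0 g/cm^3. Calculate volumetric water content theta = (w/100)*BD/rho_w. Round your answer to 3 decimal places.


Step 1: theta = (w / 100) * BD / rho_w
Step 2: theta = (10.8 / 100) * 1.78 / 1.0
Step 3: theta = 0.108 * 1.78
Step 4: theta = 0.192

0.192


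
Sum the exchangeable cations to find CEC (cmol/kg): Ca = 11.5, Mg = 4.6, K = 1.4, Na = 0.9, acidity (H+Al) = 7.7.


Step 1: CEC = Ca + Mg + K + Na + (H+Al)
Step 2: CEC = 11.5 + 4.6 + 1.4 + 0.9 + 7.7
Step 3: CEC = 26.1 cmol/kg

26.1


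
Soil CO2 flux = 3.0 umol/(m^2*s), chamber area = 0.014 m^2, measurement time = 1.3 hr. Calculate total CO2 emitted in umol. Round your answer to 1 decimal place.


Step 1: Convert time to seconds: 1.3 hr * 3600 = 4680.0 s
Step 2: Total = flux * area * time_s
Step 3: Total = 3.0 * 0.014 * 4680.0
Step 4: Total = 196.6 umol

196.6


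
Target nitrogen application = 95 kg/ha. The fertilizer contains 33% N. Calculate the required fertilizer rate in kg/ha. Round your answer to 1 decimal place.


Step 1: Fertilizer rate = target N / (N content / 100)
Step 2: Rate = 95 / (33 / 100)
Step 3: Rate = 95 / 0.33
Step 4: Rate = 287.9 kg/ha

287.9


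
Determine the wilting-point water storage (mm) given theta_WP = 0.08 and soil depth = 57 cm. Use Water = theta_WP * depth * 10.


Step 1: Water (mm) = theta_WP * depth * 10
Step 2: Water = 0.08 * 57 * 10
Step 3: Water = 45.6 mm

45.6


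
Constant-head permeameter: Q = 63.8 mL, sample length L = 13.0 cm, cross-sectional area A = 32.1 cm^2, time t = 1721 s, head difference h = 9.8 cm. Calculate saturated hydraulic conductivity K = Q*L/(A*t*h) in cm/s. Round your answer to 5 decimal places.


Step 1: K = Q * L / (A * t * h)
Step 2: Numerator = 63.8 * 13.0 = 829.4
Step 3: Denominator = 32.1 * 1721 * 9.8 = 541392.18
Step 4: K = 829.4 / 541392.18 = 0.00153 cm/s

0.00153


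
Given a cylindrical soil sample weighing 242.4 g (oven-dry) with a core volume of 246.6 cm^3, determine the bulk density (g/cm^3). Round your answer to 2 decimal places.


Step 1: Identify the formula: BD = dry mass / volume
Step 2: Substitute values: BD = 242.4 / 246.6
Step 3: BD = 0.98 g/cm^3

0.98


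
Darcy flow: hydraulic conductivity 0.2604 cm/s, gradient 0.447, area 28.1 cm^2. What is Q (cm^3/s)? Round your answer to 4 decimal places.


Step 1: Apply Darcy's law: Q = K * i * A
Step 2: Q = 0.2604 * 0.447 * 28.1
Step 3: Q = 3.2708 cm^3/s

3.2708


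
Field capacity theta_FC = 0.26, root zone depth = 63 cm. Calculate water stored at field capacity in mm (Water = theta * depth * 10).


Step 1: Water (mm) = theta_FC * depth (cm) * 10
Step 2: Water = 0.26 * 63 * 10
Step 3: Water = 163.8 mm

163.8


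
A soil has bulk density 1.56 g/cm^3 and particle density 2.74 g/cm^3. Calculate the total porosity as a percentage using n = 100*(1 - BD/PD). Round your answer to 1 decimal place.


Step 1: Formula: n = 100 * (1 - BD / PD)
Step 2: n = 100 * (1 - 1.56 / 2.74)
Step 3: n = 100 * (1 - 0.56934)
Step 4: n = 43.1%

43.1


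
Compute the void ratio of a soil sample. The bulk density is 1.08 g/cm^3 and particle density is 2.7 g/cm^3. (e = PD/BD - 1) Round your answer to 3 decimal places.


Step 1: e = PD / BD - 1
Step 2: e = 2.7 / 1.08 - 1
Step 3: e = 2.5 - 1
Step 4: e = 1.5

1.5


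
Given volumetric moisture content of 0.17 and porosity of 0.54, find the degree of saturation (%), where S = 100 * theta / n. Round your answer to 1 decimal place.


Step 1: S = 100 * theta_v / n
Step 2: S = 100 * 0.17 / 0.54
Step 3: S = 31.5%

31.5


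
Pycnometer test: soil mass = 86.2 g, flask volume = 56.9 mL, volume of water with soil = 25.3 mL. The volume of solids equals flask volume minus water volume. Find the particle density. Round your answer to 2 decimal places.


Step 1: Volume of solids = flask volume - water volume with soil
Step 2: V_solids = 56.9 - 25.3 = 31.6 mL
Step 3: Particle density = mass / V_solids = 86.2 / 31.6 = 2.73 g/cm^3

2.73


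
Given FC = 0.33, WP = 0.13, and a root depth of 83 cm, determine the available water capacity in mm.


Step 1: Available water = (FC - WP) * depth * 10
Step 2: AW = (0.33 - 0.13) * 83 * 10
Step 3: AW = 0.2 * 83 * 10
Step 4: AW = 166.0 mm

166.0


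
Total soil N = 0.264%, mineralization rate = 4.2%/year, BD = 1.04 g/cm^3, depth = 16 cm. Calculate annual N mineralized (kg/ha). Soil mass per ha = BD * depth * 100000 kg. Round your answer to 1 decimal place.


Step 1: Soil mass per ha = BD * depth * 100000 = 1.04 * 16 * 100000 = 1664000 kg
Step 2: Total N pool = soil mass * N%/100 = 1664000 * 0.264/100 = 4392.96 kg/ha
Step 3: N mineralized = N pool * rate%/100 = 4392.96 * 4.2/100 = 184.5 kg/ha/yr

184.5


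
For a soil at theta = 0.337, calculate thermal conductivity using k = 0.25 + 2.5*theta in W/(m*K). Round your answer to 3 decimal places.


Step 1: k = 0.25 + 2.5 * theta
Step 2: k = 0.25 + 2.5 * 0.337
Step 3: k = 0.25 + 0.843
Step 4: k = 1.093 W/(m*K)

1.093


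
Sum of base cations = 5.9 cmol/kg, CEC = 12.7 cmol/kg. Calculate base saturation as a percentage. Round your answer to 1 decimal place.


Step 1: BS = 100 * (sum of bases) / CEC
Step 2: BS = 100 * 5.9 / 12.7
Step 3: BS = 46.5%

46.5


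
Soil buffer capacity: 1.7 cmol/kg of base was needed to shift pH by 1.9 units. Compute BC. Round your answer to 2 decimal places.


Step 1: BC = change in base / change in pH
Step 2: BC = 1.7 / 1.9
Step 3: BC = 0.89 cmol/(kg*pH unit)

0.89


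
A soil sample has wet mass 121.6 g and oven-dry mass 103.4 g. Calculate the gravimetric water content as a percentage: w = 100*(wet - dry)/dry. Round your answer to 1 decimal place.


Step 1: Water mass = wet - dry = 121.6 - 103.4 = 18.2 g
Step 2: w = 100 * water mass / dry mass
Step 3: w = 100 * 18.2 / 103.4 = 17.6%

17.6


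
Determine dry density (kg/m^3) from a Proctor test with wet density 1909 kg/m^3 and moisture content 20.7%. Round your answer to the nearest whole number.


Step 1: Dry density = wet density / (1 + w/100)
Step 2: Dry density = 1909 / (1 + 20.7/100)
Step 3: Dry density = 1909 / 1.207
Step 4: Dry density = 1582 kg/m^3

1582


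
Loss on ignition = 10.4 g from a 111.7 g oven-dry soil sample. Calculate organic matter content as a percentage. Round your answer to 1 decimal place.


Step 1: OM% = 100 * LOI / sample mass
Step 2: OM = 100 * 10.4 / 111.7
Step 3: OM = 9.3%

9.3


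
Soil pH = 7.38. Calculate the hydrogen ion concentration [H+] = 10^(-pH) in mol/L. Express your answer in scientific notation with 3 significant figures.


Step 1: [H+] = 10^(-pH)
Step 2: [H+] = 10^(-7.38)
Step 3: [H+] = 4.17e-08 mol/L

4.17e-08


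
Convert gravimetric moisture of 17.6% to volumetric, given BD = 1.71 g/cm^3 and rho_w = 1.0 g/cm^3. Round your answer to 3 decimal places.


Step 1: theta = (w / 100) * BD / rho_w
Step 2: theta = (17.6 / 100) * 1.71 / 1.0
Step 3: theta = 0.176 * 1.71
Step 4: theta = 0.301

0.301


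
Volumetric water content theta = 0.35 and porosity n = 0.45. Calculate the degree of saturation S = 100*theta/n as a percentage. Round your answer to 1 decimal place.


Step 1: S = 100 * theta_v / n
Step 2: S = 100 * 0.35 / 0.45
Step 3: S = 77.8%

77.8


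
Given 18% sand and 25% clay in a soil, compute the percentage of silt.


Step 1: sand + silt + clay = 100%
Step 2: silt = 100 - sand - clay
Step 3: silt = 100 - 18 - 25
Step 4: silt = 57%

57


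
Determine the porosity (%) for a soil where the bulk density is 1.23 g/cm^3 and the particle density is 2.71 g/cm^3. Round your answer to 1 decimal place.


Step 1: Formula: n = 100 * (1 - BD / PD)
Step 2: n = 100 * (1 - 1.23 / 2.71)
Step 3: n = 100 * (1 - 0.45387)
Step 4: n = 54.6%

54.6


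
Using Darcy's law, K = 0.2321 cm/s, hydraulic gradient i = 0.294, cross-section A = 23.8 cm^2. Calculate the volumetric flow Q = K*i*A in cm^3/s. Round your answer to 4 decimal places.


Step 1: Apply Darcy's law: Q = K * i * A
Step 2: Q = 0.2321 * 0.294 * 23.8
Step 3: Q = 1.6241 cm^3/s

1.6241


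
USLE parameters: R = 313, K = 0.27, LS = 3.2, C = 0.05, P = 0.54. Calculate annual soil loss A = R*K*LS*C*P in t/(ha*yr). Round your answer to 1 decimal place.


Step 1: A = R * K * LS * C * P
Step 2: R * K = 313 * 0.27 = 84.51
Step 3: (R*K) * LS = 84.51 * 3.2 = 270.432
Step 4: * C * P = 270.432 * 0.05 * 0.54 = 7.3
Step 5: A = 7.3 t/(ha*yr)

7.3


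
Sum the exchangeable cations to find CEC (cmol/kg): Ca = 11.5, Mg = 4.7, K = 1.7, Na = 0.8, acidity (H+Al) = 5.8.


Step 1: CEC = Ca + Mg + K + Na + (H+Al)
Step 2: CEC = 11.5 + 4.7 + 1.7 + 0.8 + 5.8
Step 3: CEC = 24.5 cmol/kg

24.5


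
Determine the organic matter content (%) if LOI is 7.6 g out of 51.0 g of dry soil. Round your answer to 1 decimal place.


Step 1: OM% = 100 * LOI / sample mass
Step 2: OM = 100 * 7.6 / 51.0
Step 3: OM = 14.9%

14.9


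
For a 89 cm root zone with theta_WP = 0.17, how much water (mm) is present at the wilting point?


Step 1: Water (mm) = theta_WP * depth * 10
Step 2: Water = 0.17 * 89 * 10
Step 3: Water = 151.3 mm

151.3


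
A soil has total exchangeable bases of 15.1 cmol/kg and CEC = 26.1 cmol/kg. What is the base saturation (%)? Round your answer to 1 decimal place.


Step 1: BS = 100 * (sum of bases) / CEC
Step 2: BS = 100 * 15.1 / 26.1
Step 3: BS = 57.9%

57.9


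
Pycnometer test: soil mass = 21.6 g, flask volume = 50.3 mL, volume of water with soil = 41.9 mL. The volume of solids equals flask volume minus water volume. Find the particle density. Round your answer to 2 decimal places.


Step 1: Volume of solids = flask volume - water volume with soil
Step 2: V_solids = 50.3 - 41.9 = 8.4 mL
Step 3: Particle density = mass / V_solids = 21.6 / 8.4 = 2.57 g/cm^3

2.57


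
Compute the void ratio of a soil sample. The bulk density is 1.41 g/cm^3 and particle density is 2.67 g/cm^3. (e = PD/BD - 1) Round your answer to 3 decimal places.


Step 1: e = PD / BD - 1
Step 2: e = 2.67 / 1.41 - 1
Step 3: e = 1.89362 - 1
Step 4: e = 0.894

0.894


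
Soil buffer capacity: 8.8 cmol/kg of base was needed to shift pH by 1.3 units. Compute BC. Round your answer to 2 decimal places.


Step 1: BC = change in base / change in pH
Step 2: BC = 8.8 / 1.3
Step 3: BC = 6.77 cmol/(kg*pH unit)

6.77


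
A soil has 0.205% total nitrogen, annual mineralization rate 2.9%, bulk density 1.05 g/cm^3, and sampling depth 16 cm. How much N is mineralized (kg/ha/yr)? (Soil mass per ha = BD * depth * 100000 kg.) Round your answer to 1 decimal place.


Step 1: Soil mass per ha = BD * depth * 100000 = 1.05 * 16 * 100000 = 1680000 kg
Step 2: Total N pool = soil mass * N%/100 = 1680000 * 0.205/100 = 3444.0 kg/ha
Step 3: N mineralized = N pool * rate%/100 = 3444.0 * 2.9/100 = 99.9 kg/ha/yr

99.9


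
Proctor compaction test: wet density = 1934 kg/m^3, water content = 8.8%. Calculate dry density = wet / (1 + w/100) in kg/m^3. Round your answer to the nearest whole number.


Step 1: Dry density = wet density / (1 + w/100)
Step 2: Dry density = 1934 / (1 + 8.8/100)
Step 3: Dry density = 1934 / 1.088
Step 4: Dry density = 1778 kg/m^3

1778


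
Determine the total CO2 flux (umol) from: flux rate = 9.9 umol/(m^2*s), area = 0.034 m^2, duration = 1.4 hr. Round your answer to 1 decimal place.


Step 1: Convert time to seconds: 1.4 hr * 3600 = 5040.0 s
Step 2: Total = flux * area * time_s
Step 3: Total = 9.9 * 0.034 * 5040.0
Step 4: Total = 1696.5 umol

1696.5


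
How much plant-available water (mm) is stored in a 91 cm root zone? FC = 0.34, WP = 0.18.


Step 1: Available water = (FC - WP) * depth * 10
Step 2: AW = (0.34 - 0.18) * 91 * 10
Step 3: AW = 0.16 * 91 * 10
Step 4: AW = 145.6 mm

145.6


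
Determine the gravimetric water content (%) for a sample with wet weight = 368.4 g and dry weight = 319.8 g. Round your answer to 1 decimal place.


Step 1: Water mass = wet - dry = 368.4 - 319.8 = 48.6 g
Step 2: w = 100 * water mass / dry mass
Step 3: w = 100 * 48.6 / 319.8 = 15.2%

15.2


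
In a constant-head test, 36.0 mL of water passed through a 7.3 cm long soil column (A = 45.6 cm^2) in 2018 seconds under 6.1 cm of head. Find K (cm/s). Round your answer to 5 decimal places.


Step 1: K = Q * L / (A * t * h)
Step 2: Numerator = 36.0 * 7.3 = 262.8
Step 3: Denominator = 45.6 * 2018 * 6.1 = 561326.88
Step 4: K = 262.8 / 561326.88 = 0.00047 cm/s

0.00047


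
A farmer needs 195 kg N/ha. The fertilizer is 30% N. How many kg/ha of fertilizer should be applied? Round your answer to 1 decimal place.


Step 1: Fertilizer rate = target N / (N content / 100)
Step 2: Rate = 195 / (30 / 100)
Step 3: Rate = 195 / 0.3
Step 4: Rate = 650.0 kg/ha

650.0


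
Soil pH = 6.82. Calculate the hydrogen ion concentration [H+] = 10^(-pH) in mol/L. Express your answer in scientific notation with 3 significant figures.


Step 1: [H+] = 10^(-pH)
Step 2: [H+] = 10^(-6.82)
Step 3: [H+] = 1.51e-07 mol/L

1.51e-07


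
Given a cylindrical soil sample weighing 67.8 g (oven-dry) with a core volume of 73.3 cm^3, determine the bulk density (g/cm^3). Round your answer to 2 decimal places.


Step 1: Identify the formula: BD = dry mass / volume
Step 2: Substitute values: BD = 67.8 / 73.3
Step 3: BD = 0.92 g/cm^3

0.92


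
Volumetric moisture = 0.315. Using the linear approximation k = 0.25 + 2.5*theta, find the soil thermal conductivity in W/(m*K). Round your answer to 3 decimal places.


Step 1: k = 0.25 + 2.5 * theta
Step 2: k = 0.25 + 2.5 * 0.315
Step 3: k = 0.25 + 0.788
Step 4: k = 1.038 W/(m*K)

1.038


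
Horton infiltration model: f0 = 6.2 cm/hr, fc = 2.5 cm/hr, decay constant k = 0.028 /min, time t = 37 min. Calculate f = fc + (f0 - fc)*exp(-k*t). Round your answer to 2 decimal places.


Step 1: f = fc + (f0 - fc) * exp(-k * t)
Step 2: exp(-0.028 * 37) = 0.354871
Step 3: f = 2.5 + (6.2 - 2.5) * 0.354871
Step 4: f = 2.5 + 3.7 * 0.354871
Step 5: f = 3.81 cm/hr

3.81


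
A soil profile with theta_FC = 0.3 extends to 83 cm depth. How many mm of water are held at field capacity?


Step 1: Water (mm) = theta_FC * depth (cm) * 10
Step 2: Water = 0.3 * 83 * 10
Step 3: Water = 249.0 mm

249.0


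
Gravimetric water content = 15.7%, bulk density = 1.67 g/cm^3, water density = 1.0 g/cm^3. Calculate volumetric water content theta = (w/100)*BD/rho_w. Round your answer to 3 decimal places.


Step 1: theta = (w / 100) * BD / rho_w
Step 2: theta = (15.7 / 100) * 1.67 / 1.0
Step 3: theta = 0.157 * 1.67
Step 4: theta = 0.262

0.262


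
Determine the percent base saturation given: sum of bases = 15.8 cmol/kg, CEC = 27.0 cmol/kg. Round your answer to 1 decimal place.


Step 1: BS = 100 * (sum of bases) / CEC
Step 2: BS = 100 * 15.8 / 27.0
Step 3: BS = 58.5%

58.5


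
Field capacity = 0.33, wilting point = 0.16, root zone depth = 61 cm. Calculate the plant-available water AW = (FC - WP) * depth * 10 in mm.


Step 1: Available water = (FC - WP) * depth * 10
Step 2: AW = (0.33 - 0.16) * 61 * 10
Step 3: AW = 0.17 * 61 * 10
Step 4: AW = 103.7 mm

103.7


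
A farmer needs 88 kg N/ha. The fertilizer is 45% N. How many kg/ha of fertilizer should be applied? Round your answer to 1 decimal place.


Step 1: Fertilizer rate = target N / (N content / 100)
Step 2: Rate = 88 / (45 / 100)
Step 3: Rate = 88 / 0.45
Step 4: Rate = 195.6 kg/ha

195.6


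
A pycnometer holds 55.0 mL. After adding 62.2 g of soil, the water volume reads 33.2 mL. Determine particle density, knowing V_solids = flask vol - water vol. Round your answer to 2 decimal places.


Step 1: Volume of solids = flask volume - water volume with soil
Step 2: V_solids = 55.0 - 33.2 = 21.8 mL
Step 3: Particle density = mass / V_solids = 62.2 / 21.8 = 2.85 g/cm^3

2.85


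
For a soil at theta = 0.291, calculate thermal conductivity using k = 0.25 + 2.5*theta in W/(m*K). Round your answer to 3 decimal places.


Step 1: k = 0.25 + 2.5 * theta
Step 2: k = 0.25 + 2.5 * 0.291
Step 3: k = 0.25 + 0.728
Step 4: k = 0.978 W/(m*K)

0.978


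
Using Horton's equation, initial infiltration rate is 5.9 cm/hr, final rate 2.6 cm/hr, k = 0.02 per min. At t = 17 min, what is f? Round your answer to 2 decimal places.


Step 1: f = fc + (f0 - fc) * exp(-k * t)
Step 2: exp(-0.02 * 17) = 0.71177
Step 3: f = 2.6 + (5.9 - 2.6) * 0.71177
Step 4: f = 2.6 + 3.3 * 0.71177
Step 5: f = 4.95 cm/hr

4.95


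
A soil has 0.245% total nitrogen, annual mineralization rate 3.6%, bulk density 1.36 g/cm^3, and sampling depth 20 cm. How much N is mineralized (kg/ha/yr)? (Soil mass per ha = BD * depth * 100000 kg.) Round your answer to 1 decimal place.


Step 1: Soil mass per ha = BD * depth * 100000 = 1.36 * 20 * 100000 = 2720000 kg
Step 2: Total N pool = soil mass * N%/100 = 2720000 * 0.245/100 = 6664.0 kg/ha
Step 3: N mineralized = N pool * rate%/100 = 6664.0 * 3.6/100 = 239.9 kg/ha/yr

239.9


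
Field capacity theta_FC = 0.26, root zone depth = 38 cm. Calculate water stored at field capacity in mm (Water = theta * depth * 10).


Step 1: Water (mm) = theta_FC * depth (cm) * 10
Step 2: Water = 0.26 * 38 * 10
Step 3: Water = 98.8 mm

98.8


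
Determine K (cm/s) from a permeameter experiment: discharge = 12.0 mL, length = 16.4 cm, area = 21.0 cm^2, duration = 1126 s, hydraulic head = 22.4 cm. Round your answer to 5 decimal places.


Step 1: K = Q * L / (A * t * h)
Step 2: Numerator = 12.0 * 16.4 = 196.8
Step 3: Denominator = 21.0 * 1126 * 22.4 = 529670.4
Step 4: K = 196.8 / 529670.4 = 0.00037 cm/s

0.00037


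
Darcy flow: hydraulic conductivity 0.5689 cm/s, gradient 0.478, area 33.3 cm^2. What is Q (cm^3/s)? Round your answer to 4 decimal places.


Step 1: Apply Darcy's law: Q = K * i * A
Step 2: Q = 0.5689 * 0.478 * 33.3
Step 3: Q = 9.0554 cm^3/s

9.0554


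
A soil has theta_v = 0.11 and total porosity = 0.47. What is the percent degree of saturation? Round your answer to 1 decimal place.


Step 1: S = 100 * theta_v / n
Step 2: S = 100 * 0.11 / 0.47
Step 3: S = 23.4%

23.4


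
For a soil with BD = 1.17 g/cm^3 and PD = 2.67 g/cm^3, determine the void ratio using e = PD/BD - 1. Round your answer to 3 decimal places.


Step 1: e = PD / BD - 1
Step 2: e = 2.67 / 1.17 - 1
Step 3: e = 2.28205 - 1
Step 4: e = 1.282

1.282


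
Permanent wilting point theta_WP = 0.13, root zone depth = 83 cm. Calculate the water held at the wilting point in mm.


Step 1: Water (mm) = theta_WP * depth * 10
Step 2: Water = 0.13 * 83 * 10
Step 3: Water = 107.9 mm

107.9


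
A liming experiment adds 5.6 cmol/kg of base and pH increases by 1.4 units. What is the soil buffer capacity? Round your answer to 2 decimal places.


Step 1: BC = change in base / change in pH
Step 2: BC = 5.6 / 1.4
Step 3: BC = 4.0 cmol/(kg*pH unit)

4.0


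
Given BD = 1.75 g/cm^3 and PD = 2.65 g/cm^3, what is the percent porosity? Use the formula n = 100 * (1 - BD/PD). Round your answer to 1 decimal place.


Step 1: Formula: n = 100 * (1 - BD / PD)
Step 2: n = 100 * (1 - 1.75 / 2.65)
Step 3: n = 100 * (1 - 0.66038)
Step 4: n = 34.0%

34.0


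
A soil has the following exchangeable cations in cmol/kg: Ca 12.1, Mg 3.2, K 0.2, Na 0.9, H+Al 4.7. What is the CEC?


Step 1: CEC = Ca + Mg + K + Na + (H+Al)
Step 2: CEC = 12.1 + 3.2 + 0.2 + 0.9 + 4.7
Step 3: CEC = 21.1 cmol/kg

21.1


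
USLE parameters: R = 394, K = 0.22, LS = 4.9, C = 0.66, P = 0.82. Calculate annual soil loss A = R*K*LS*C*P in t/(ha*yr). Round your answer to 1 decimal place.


Step 1: A = R * K * LS * C * P
Step 2: R * K = 394 * 0.22 = 86.68
Step 3: (R*K) * LS = 86.68 * 4.9 = 424.732
Step 4: * C * P = 424.732 * 0.66 * 0.82 = 229.9
Step 5: A = 229.9 t/(ha*yr)

229.9


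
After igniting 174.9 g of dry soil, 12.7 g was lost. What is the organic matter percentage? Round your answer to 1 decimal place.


Step 1: OM% = 100 * LOI / sample mass
Step 2: OM = 100 * 12.7 / 174.9
Step 3: OM = 7.3%

7.3


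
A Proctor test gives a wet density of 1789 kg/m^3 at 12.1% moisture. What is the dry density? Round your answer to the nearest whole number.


Step 1: Dry density = wet density / (1 + w/100)
Step 2: Dry density = 1789 / (1 + 12.1/100)
Step 3: Dry density = 1789 / 1.121
Step 4: Dry density = 1596 kg/m^3

1596


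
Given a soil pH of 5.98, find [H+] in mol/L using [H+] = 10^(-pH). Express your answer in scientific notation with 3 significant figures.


Step 1: [H+] = 10^(-pH)
Step 2: [H+] = 10^(-5.98)
Step 3: [H+] = 1.05e-06 mol/L

1.05e-06


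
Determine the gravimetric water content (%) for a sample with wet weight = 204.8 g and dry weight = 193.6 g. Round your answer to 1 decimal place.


Step 1: Water mass = wet - dry = 204.8 - 193.6 = 11.2 g
Step 2: w = 100 * water mass / dry mass
Step 3: w = 100 * 11.2 / 193.6 = 5.8%

5.8


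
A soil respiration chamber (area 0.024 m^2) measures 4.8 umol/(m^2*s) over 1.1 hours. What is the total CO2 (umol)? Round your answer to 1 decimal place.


Step 1: Convert time to seconds: 1.1 hr * 3600 = 3960.0 s
Step 2: Total = flux * area * time_s
Step 3: Total = 4.8 * 0.024 * 3960.0
Step 4: Total = 456.2 umol

456.2


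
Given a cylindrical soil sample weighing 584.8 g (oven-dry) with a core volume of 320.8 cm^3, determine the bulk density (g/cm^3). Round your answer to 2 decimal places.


Step 1: Identify the formula: BD = dry mass / volume
Step 2: Substitute values: BD = 584.8 / 320.8
Step 3: BD = 1.82 g/cm^3

1.82


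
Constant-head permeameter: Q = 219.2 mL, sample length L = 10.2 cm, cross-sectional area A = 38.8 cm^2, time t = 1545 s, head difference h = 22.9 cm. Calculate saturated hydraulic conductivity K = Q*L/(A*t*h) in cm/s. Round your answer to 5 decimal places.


Step 1: K = Q * L / (A * t * h)
Step 2: Numerator = 219.2 * 10.2 = 2235.84
Step 3: Denominator = 38.8 * 1545 * 22.9 = 1372763.4
Step 4: K = 2235.84 / 1372763.4 = 0.00163 cm/s

0.00163


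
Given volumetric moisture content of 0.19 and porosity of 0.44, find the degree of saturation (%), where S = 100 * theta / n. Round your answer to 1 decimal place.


Step 1: S = 100 * theta_v / n
Step 2: S = 100 * 0.19 / 0.44
Step 3: S = 43.2%

43.2


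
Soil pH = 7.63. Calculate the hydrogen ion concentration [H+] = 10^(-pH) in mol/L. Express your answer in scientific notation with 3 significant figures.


Step 1: [H+] = 10^(-pH)
Step 2: [H+] = 10^(-7.63)
Step 3: [H+] = 2.34e-08 mol/L

2.34e-08


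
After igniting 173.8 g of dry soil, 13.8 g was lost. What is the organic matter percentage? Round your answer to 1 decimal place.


Step 1: OM% = 100 * LOI / sample mass
Step 2: OM = 100 * 13.8 / 173.8
Step 3: OM = 7.9%

7.9


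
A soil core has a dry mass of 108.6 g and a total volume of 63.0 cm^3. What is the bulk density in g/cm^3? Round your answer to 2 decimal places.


Step 1: Identify the formula: BD = dry mass / volume
Step 2: Substitute values: BD = 108.6 / 63.0
Step 3: BD = 1.72 g/cm^3

1.72


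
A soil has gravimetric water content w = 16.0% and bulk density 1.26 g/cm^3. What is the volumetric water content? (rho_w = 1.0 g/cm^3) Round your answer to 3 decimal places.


Step 1: theta = (w / 100) * BD / rho_w
Step 2: theta = (16.0 / 100) * 1.26 / 1.0
Step 3: theta = 0.16 * 1.26
Step 4: theta = 0.202

0.202


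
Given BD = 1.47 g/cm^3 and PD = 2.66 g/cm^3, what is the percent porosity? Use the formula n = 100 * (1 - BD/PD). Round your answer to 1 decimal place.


Step 1: Formula: n = 100 * (1 - BD / PD)
Step 2: n = 100 * (1 - 1.47 / 2.66)
Step 3: n = 100 * (1 - 0.55263)
Step 4: n = 44.7%

44.7


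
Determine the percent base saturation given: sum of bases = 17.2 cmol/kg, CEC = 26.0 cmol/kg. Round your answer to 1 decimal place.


Step 1: BS = 100 * (sum of bases) / CEC
Step 2: BS = 100 * 17.2 / 26.0
Step 3: BS = 66.2%

66.2


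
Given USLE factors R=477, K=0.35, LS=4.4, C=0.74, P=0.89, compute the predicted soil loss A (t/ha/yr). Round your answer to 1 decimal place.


Step 1: A = R * K * LS * C * P
Step 2: R * K = 477 * 0.35 = 166.95
Step 3: (R*K) * LS = 166.95 * 4.4 = 734.58
Step 4: * C * P = 734.58 * 0.74 * 0.89 = 483.8
Step 5: A = 483.8 t/(ha*yr)

483.8


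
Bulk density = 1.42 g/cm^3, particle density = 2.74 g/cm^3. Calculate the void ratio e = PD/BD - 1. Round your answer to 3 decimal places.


Step 1: e = PD / BD - 1
Step 2: e = 2.74 / 1.42 - 1
Step 3: e = 1.92958 - 1
Step 4: e = 0.93

0.93


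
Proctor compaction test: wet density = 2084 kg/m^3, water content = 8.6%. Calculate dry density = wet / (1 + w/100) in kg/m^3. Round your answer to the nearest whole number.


Step 1: Dry density = wet density / (1 + w/100)
Step 2: Dry density = 2084 / (1 + 8.6/100)
Step 3: Dry density = 2084 / 1.086
Step 4: Dry density = 1919 kg/m^3

1919


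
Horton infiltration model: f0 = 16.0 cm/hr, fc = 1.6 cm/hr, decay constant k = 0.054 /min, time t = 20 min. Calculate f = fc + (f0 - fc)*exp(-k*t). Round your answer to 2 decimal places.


Step 1: f = fc + (f0 - fc) * exp(-k * t)
Step 2: exp(-0.054 * 20) = 0.339596
Step 3: f = 1.6 + (16.0 - 1.6) * 0.339596
Step 4: f = 1.6 + 14.4 * 0.339596
Step 5: f = 6.49 cm/hr

6.49


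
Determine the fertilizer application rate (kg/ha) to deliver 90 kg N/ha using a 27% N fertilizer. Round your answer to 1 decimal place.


Step 1: Fertilizer rate = target N / (N content / 100)
Step 2: Rate = 90 / (27 / 100)
Step 3: Rate = 90 / 0.27
Step 4: Rate = 333.3 kg/ha

333.3


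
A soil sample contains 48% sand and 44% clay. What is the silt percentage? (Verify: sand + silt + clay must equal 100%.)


Step 1: sand + silt + clay = 100%
Step 2: silt = 100 - sand - clay
Step 3: silt = 100 - 48 - 44
Step 4: silt = 8%

8


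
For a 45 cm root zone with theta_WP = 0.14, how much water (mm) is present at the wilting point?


Step 1: Water (mm) = theta_WP * depth * 10
Step 2: Water = 0.14 * 45 * 10
Step 3: Water = 63.0 mm

63.0


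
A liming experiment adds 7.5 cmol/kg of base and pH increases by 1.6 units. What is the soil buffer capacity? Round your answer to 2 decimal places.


Step 1: BC = change in base / change in pH
Step 2: BC = 7.5 / 1.6
Step 3: BC = 4.69 cmol/(kg*pH unit)

4.69


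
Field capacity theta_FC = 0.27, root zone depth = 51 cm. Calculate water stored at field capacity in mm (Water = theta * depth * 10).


Step 1: Water (mm) = theta_FC * depth (cm) * 10
Step 2: Water = 0.27 * 51 * 10
Step 3: Water = 137.7 mm

137.7


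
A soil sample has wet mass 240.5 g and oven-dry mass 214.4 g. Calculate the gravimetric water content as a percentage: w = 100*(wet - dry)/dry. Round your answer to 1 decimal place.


Step 1: Water mass = wet - dry = 240.5 - 214.4 = 26.1 g
Step 2: w = 100 * water mass / dry mass
Step 3: w = 100 * 26.1 / 214.4 = 12.2%

12.2


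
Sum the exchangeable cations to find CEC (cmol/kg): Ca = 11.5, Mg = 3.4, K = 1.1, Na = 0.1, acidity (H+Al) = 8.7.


Step 1: CEC = Ca + Mg + K + Na + (H+Al)
Step 2: CEC = 11.5 + 3.4 + 1.1 + 0.1 + 8.7
Step 3: CEC = 24.8 cmol/kg

24.8


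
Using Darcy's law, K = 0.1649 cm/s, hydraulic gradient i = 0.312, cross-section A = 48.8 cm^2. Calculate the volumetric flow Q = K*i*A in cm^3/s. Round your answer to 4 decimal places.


Step 1: Apply Darcy's law: Q = K * i * A
Step 2: Q = 0.1649 * 0.312 * 48.8
Step 3: Q = 2.5107 cm^3/s

2.5107


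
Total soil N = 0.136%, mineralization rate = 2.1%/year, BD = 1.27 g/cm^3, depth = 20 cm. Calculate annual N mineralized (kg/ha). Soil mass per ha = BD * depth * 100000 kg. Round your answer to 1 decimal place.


Step 1: Soil mass per ha = BD * depth * 100000 = 1.27 * 20 * 100000 = 2540000 kg
Step 2: Total N pool = soil mass * N%/100 = 2540000 * 0.136/100 = 3454.4 kg/ha
Step 3: N mineralized = N pool * rate%/100 = 3454.4 * 2.1/100 = 72.5 kg/ha/yr

72.5


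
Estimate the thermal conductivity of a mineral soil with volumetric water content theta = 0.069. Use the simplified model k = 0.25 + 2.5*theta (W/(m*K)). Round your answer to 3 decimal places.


Step 1: k = 0.25 + 2.5 * theta
Step 2: k = 0.25 + 2.5 * 0.069
Step 3: k = 0.25 + 0.173
Step 4: k = 0.423 W/(m*K)

0.423


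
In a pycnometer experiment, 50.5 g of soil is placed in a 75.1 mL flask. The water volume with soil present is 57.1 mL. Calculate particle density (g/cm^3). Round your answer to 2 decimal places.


Step 1: Volume of solids = flask volume - water volume with soil
Step 2: V_solids = 75.1 - 57.1 = 18.0 mL
Step 3: Particle density = mass / V_solids = 50.5 / 18.0 = 2.81 g/cm^3

2.81


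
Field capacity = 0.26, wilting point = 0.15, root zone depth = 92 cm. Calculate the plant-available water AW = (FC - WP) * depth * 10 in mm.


Step 1: Available water = (FC - WP) * depth * 10
Step 2: AW = (0.26 - 0.15) * 92 * 10
Step 3: AW = 0.11 * 92 * 10
Step 4: AW = 101.2 mm

101.2


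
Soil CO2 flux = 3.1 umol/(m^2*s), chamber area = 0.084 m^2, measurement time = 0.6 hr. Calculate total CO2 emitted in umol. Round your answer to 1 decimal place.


Step 1: Convert time to seconds: 0.6 hr * 3600 = 2160.0 s
Step 2: Total = flux * area * time_s
Step 3: Total = 3.1 * 0.084 * 2160.0
Step 4: Total = 562.5 umol

562.5


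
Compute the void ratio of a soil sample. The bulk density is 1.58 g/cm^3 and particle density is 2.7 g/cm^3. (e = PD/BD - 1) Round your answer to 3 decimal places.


Step 1: e = PD / BD - 1
Step 2: e = 2.7 / 1.58 - 1
Step 3: e = 1.70886 - 1
Step 4: e = 0.709

0.709


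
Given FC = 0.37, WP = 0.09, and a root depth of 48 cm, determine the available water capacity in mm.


Step 1: Available water = (FC - WP) * depth * 10
Step 2: AW = (0.37 - 0.09) * 48 * 10
Step 3: AW = 0.28 * 48 * 10
Step 4: AW = 134.4 mm

134.4


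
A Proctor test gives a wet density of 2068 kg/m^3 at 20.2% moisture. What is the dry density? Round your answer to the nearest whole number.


Step 1: Dry density = wet density / (1 + w/100)
Step 2: Dry density = 2068 / (1 + 20.2/100)
Step 3: Dry density = 2068 / 1.202
Step 4: Dry density = 1720 kg/m^3

1720


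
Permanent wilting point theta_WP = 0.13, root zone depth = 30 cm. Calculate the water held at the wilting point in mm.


Step 1: Water (mm) = theta_WP * depth * 10
Step 2: Water = 0.13 * 30 * 10
Step 3: Water = 39.0 mm

39.0


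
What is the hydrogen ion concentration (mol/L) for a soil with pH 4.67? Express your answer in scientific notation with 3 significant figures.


Step 1: [H+] = 10^(-pH)
Step 2: [H+] = 10^(-4.67)
Step 3: [H+] = 2.14e-05 mol/L

2.14e-05


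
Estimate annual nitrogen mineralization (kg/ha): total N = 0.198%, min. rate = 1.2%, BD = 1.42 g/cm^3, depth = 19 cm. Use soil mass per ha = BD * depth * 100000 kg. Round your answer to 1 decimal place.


Step 1: Soil mass per ha = BD * depth * 100000 = 1.42 * 19 * 100000 = 2698000 kg
Step 2: Total N pool = soil mass * N%/100 = 2698000 * 0.198/100 = 5342.04 kg/ha
Step 3: N mineralized = N pool * rate%/100 = 5342.04 * 1.2/100 = 64.1 kg/ha/yr

64.1


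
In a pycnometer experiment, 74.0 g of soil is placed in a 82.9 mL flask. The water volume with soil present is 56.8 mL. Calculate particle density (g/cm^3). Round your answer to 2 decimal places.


Step 1: Volume of solids = flask volume - water volume with soil
Step 2: V_solids = 82.9 - 56.8 = 26.1 mL
Step 3: Particle density = mass / V_solids = 74.0 / 26.1 = 2.84 g/cm^3

2.84


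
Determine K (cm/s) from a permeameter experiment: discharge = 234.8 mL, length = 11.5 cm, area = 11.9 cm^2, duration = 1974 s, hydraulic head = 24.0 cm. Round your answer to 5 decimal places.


Step 1: K = Q * L / (A * t * h)
Step 2: Numerator = 234.8 * 11.5 = 2700.2
Step 3: Denominator = 11.9 * 1974 * 24.0 = 563774.4
Step 4: K = 2700.2 / 563774.4 = 0.00479 cm/s

0.00479


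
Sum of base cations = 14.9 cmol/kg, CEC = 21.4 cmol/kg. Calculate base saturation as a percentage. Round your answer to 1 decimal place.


Step 1: BS = 100 * (sum of bases) / CEC
Step 2: BS = 100 * 14.9 / 21.4
Step 3: BS = 69.6%

69.6


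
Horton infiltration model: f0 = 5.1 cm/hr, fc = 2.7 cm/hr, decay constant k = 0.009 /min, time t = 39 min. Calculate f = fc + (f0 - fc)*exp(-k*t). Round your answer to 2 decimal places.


Step 1: f = fc + (f0 - fc) * exp(-k * t)
Step 2: exp(-0.009 * 39) = 0.703984
Step 3: f = 2.7 + (5.1 - 2.7) * 0.703984
Step 4: f = 2.7 + 2.4 * 0.703984
Step 5: f = 4.39 cm/hr

4.39


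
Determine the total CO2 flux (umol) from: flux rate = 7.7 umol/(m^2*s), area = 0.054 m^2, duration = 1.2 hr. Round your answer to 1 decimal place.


Step 1: Convert time to seconds: 1.2 hr * 3600 = 4320.0 s
Step 2: Total = flux * area * time_s
Step 3: Total = 7.7 * 0.054 * 4320.0
Step 4: Total = 1796.3 umol

1796.3


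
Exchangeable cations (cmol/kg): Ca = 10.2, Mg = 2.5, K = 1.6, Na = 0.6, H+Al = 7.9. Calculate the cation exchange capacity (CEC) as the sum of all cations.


Step 1: CEC = Ca + Mg + K + Na + (H+Al)
Step 2: CEC = 10.2 + 2.5 + 1.6 + 0.6 + 7.9
Step 3: CEC = 22.8 cmol/kg

22.8


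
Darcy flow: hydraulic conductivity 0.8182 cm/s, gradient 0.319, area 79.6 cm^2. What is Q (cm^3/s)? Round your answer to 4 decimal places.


Step 1: Apply Darcy's law: Q = K * i * A
Step 2: Q = 0.8182 * 0.319 * 79.6
Step 3: Q = 20.7761 cm^3/s

20.7761


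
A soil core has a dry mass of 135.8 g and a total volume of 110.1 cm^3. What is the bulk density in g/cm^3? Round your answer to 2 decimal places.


Step 1: Identify the formula: BD = dry mass / volume
Step 2: Substitute values: BD = 135.8 / 110.1
Step 3: BD = 1.23 g/cm^3

1.23


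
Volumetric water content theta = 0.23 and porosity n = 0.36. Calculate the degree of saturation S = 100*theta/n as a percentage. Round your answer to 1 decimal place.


Step 1: S = 100 * theta_v / n
Step 2: S = 100 * 0.23 / 0.36
Step 3: S = 63.9%

63.9


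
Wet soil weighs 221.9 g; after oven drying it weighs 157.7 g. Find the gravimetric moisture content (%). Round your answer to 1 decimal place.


Step 1: Water mass = wet - dry = 221.9 - 157.7 = 64.2 g
Step 2: w = 100 * water mass / dry mass
Step 3: w = 100 * 64.2 / 157.7 = 40.7%

40.7


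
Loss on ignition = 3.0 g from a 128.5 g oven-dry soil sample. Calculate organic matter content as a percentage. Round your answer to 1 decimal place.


Step 1: OM% = 100 * LOI / sample mass
Step 2: OM = 100 * 3.0 / 128.5
Step 3: OM = 2.3%

2.3


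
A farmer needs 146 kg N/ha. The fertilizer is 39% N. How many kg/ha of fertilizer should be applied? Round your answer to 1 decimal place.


Step 1: Fertilizer rate = target N / (N content / 100)
Step 2: Rate = 146 / (39 / 100)
Step 3: Rate = 146 / 0.39
Step 4: Rate = 374.4 kg/ha

374.4


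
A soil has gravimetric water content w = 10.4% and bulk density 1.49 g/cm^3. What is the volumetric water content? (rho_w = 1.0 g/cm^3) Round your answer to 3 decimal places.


Step 1: theta = (w / 100) * BD / rho_w
Step 2: theta = (10.4 / 100) * 1.49 / 1.0
Step 3: theta = 0.104 * 1.49
Step 4: theta = 0.155

0.155


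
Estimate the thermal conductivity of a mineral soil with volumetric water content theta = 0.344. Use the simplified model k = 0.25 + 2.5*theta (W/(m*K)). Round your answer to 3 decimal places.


Step 1: k = 0.25 + 2.5 * theta
Step 2: k = 0.25 + 2.5 * 0.344
Step 3: k = 0.25 + 0.86
Step 4: k = 1.11 W/(m*K)

1.11


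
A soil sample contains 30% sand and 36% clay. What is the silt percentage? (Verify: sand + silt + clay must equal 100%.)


Step 1: sand + silt + clay = 100%
Step 2: silt = 100 - sand - clay
Step 3: silt = 100 - 30 - 36
Step 4: silt = 34%

34


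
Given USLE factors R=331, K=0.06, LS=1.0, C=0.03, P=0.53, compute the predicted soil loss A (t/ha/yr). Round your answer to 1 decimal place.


Step 1: A = R * K * LS * C * P
Step 2: R * K = 331 * 0.06 = 19.86
Step 3: (R*K) * LS = 19.86 * 1.0 = 19.86
Step 4: * C * P = 19.86 * 0.03 * 0.53 = 0.3
Step 5: A = 0.3 t/(ha*yr)

0.3


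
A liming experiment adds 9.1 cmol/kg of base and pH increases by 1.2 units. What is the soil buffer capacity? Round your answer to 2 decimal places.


Step 1: BC = change in base / change in pH
Step 2: BC = 9.1 / 1.2
Step 3: BC = 7.58 cmol/(kg*pH unit)

7.58


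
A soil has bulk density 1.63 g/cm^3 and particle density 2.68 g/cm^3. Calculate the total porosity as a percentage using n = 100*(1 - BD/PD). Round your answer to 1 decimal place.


Step 1: Formula: n = 100 * (1 - BD / PD)
Step 2: n = 100 * (1 - 1.63 / 2.68)
Step 3: n = 100 * (1 - 0.60821)
Step 4: n = 39.2%

39.2


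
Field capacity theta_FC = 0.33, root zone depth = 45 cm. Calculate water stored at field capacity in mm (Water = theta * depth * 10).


Step 1: Water (mm) = theta_FC * depth (cm) * 10
Step 2: Water = 0.33 * 45 * 10
Step 3: Water = 148.5 mm

148.5


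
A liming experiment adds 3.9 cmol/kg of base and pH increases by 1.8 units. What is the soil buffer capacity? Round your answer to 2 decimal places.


Step 1: BC = change in base / change in pH
Step 2: BC = 3.9 / 1.8
Step 3: BC = 2.17 cmol/(kg*pH unit)

2.17
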